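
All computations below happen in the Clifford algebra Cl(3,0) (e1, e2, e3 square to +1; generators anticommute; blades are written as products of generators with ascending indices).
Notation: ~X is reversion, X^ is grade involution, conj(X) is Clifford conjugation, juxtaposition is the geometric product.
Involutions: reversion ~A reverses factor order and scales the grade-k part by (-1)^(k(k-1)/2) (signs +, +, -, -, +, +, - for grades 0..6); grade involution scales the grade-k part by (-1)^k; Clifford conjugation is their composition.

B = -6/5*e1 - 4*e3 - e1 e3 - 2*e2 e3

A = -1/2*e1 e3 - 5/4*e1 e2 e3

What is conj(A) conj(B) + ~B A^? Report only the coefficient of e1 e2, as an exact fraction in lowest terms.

first term: -1/2 + 9/2*e1 - 5/4*e2 - 3/5*e3 - 6*e1 e2 - 3/2*e2 e3
second term: 1/2 - 9/2*e1 + 5/4*e2 + 3/5*e3 - 6*e1 e2 - 3/2*e2 e3
Answer: -12


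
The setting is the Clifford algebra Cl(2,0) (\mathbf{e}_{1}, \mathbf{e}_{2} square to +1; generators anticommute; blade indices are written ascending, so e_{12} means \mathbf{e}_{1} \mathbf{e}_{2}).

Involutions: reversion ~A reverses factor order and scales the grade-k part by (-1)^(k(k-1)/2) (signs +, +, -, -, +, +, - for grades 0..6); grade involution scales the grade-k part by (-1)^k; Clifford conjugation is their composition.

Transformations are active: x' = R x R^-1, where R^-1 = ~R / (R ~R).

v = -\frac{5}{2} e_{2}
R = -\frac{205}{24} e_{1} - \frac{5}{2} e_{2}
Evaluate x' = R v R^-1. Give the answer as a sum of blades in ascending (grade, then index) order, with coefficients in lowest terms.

~R = -\frac{205}{24} e_{1} - \frac{5}{2} e_{2}, and R ~R = \frac{45625}{576}, so R^-1 = ~R / (\frac{45625}{576}).
R v = \frac{25}{4} + \frac{1025}{48} e_{12}
Answer: -\frac{492}{365} e_{1} + \frac{1537}{730} e_{2}


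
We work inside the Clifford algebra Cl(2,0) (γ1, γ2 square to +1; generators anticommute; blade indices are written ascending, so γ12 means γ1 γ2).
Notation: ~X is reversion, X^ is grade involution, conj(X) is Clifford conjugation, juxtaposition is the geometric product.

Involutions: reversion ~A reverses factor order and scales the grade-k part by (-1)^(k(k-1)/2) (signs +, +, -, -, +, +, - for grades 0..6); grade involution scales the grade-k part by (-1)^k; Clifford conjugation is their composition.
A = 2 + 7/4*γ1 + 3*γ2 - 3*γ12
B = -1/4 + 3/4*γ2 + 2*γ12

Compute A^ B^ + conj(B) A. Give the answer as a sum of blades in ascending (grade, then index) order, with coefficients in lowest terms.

first term: 31/4 + 139/16*γ1 - 17/4*γ2 + 97/16*γ12
second term: -35/4 - 139/16*γ1 + 5/4*γ2 - 31/16*γ12
Answer: -1 - 3*γ2 + 33/8*γ12


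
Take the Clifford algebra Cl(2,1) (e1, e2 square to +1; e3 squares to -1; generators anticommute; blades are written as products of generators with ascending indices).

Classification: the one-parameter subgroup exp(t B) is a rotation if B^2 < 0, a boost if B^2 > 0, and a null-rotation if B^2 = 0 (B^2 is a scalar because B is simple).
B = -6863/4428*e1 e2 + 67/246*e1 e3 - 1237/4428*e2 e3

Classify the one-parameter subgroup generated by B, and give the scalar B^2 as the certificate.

B^2 term by term: the squares give (-6863/4428)^2*(e1 e2)^2 + (67/246)^2*(e1 e3)^2 + (-1237/4428)^2*(e2 e3)^2 = 47100769/19607184*(-1) + 4489/60516*(+1) + 1530169/19607184*(+1) = -9/4 (each basis 2-blade squares to minus the product of its generators' squares); cross terms between blades sharing an index anticommute and cancel. So B^2 = -9/4.
Answer: rotation, certificate B^2 = -9/4. No conjugation can change B^2 = -9/4; the sign gives the class.


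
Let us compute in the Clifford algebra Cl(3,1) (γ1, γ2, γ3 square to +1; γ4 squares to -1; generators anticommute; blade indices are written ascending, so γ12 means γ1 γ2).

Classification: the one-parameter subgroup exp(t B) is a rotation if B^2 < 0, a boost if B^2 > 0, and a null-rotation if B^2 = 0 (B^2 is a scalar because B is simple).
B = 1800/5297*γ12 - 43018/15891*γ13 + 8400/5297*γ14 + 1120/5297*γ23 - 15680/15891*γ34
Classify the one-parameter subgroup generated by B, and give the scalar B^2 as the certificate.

B^2 term by term: the squares give (1800/5297)^2*(γ12)^2 + (-43018/15891)^2*(γ13)^2 + (8400/5297)^2*(γ14)^2 + (1120/5297)^2*(γ23)^2 + (-15680/15891)^2*(γ34)^2 = 3240000/28058209*(-1) + 1850548324/252523881*(-1) + 70560000/28058209*(+1) + 1254400/28058209*(-1) + 245862400/252523881*(+1) = -4 (each basis 2-blade squares to minus the product of its generators' squares); cross terms between blades sharing an index anticommute and cancel; the commuting (index-disjoint) pairs give grade-4 terms 2*c*c'*(blade product), which cancel blade by blade — γ1234: -18816000/28058209 + 18816000/28058209 = 0 — confirming B is simple. So B^2 = -4.
Answer: rotation, certificate B^2 = -4. Certificate logic: -4 is a conjugation-invariant scalar, so its sign fixes rotation versus boost versus null-rotation outright.


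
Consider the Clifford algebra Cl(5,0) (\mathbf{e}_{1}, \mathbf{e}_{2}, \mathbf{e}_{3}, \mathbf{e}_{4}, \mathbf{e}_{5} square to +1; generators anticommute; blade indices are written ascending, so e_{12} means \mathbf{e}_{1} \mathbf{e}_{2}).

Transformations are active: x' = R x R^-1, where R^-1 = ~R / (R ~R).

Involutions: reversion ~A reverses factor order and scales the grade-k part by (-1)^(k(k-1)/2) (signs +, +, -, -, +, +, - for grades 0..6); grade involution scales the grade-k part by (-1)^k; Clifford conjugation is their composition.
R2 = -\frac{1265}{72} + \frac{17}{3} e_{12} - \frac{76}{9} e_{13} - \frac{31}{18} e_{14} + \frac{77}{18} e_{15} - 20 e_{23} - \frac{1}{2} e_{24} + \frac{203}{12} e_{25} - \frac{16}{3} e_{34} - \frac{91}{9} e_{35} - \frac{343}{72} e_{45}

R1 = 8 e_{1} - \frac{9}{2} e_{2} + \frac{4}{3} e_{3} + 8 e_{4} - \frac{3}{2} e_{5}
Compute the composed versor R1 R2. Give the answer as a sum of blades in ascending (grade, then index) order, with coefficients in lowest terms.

Distribute over the terms of R1 (each basis-blade product reordered to ascending indices, repeated generators contracted through their squares):
(8 e_{1}) R2 = -\frac{1265}{9} e_{1} + \frac{136}{3} e_{2} - \frac{608}{9} e_{3} - \frac{124}{9} e_{4} + \frac{308}{9} e_{5} - 160 e_{123} - 4 e_{124} + \frac{406}{3} e_{125} - \frac{128}{3} e_{134} - \frac{728}{9} e_{135} - \frac{343}{9} e_{145}
(-\frac{9}{2} e_{2}) R2 = \frac{51}{2} e_{1} + \frac{1265}{16} e_{2} + 90 e_{3} + \frac{9}{4} e_{4} - \frac{609}{8} e_{5} - 38 e_{123} - \frac{31}{4} e_{124} + \frac{77}{4} e_{125} + 24 e_{234} + \frac{91}{2} e_{235} + \frac{343}{16} e_{245}
(\frac{4}{3} e_{3}) R2 = \frac{304}{27} e_{1} + \frac{80}{3} e_{2} - \frac{1265}{54} e_{3} - \frac{64}{9} e_{4} - \frac{364}{27} e_{5} + \frac{68}{9} e_{123} + \frac{62}{27} e_{134} - \frac{154}{27} e_{135} + \frac{2}{3} e_{234} - \frac{203}{9} e_{235} - \frac{343}{54} e_{345}
(8 e_{4}) R2 = \frac{124}{9} e_{1} + 4 e_{2} + \frac{128}{3} e_{3} - \frac{1265}{9} e_{4} - \frac{343}{9} e_{5} + \frac{136}{3} e_{124} - \frac{608}{9} e_{134} - \frac{308}{9} e_{145} - 160 e_{234} - \frac{406}{3} e_{245} + \frac{728}{9} e_{345}
(-\frac{3}{2} e_{5}) R2 = \frac{77}{12} e_{1} + \frac{203}{8} e_{2} - \frac{91}{6} e_{3} - \frac{343}{48} e_{4} + \frac{1265}{48} e_{5} - \frac{17}{2} e_{125} + \frac{38}{3} e_{135} + \frac{31}{12} e_{145} + 30 e_{235} + \frac{3}{4} e_{245} + 8 e_{345}
Summing the partial products and collecting blades:
Answer: -\frac{9029}{108} e_{1} + \frac{2887}{16} e_{2} + \frac{716}{27} e_{3} - \frac{23953}{144} e_{4} - \frac{29005}{432} e_{5} - \frac{1714}{9} e_{123} + \frac{403}{12} e_{124} + \frac{1753}{12} e_{125} - \frac{2914}{27} e_{134} - \frac{1996}{27} e_{135} - \frac{279}{4} e_{145} - \frac{406}{3} e_{234} + \frac{953}{18} e_{235} - \frac{5431}{48} e_{245} + \frac{4457}{54} e_{345}


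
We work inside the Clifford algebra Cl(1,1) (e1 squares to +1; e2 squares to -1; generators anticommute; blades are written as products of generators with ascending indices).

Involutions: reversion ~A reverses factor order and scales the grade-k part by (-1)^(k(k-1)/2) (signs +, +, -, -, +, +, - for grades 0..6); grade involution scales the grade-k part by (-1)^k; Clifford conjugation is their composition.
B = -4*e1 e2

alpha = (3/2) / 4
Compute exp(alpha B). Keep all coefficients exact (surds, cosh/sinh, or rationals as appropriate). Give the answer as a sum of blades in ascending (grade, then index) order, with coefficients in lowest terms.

B^2 = (-4)^2*(e1 e2)^2 = 16*(+1) = 16 (a basis 2-blade squares to minus the product of its generators' squares).
B^2 = 16 — the positive square puts this in the hyperbolic regime; l = 4, alpha*l = 3/2, so exp(alpha B) = cosh(3/2) + (sinh(3/2)/4)*B = cosh(3/2) + (sinh(3/2)/4)*B.
Answer: cosh(3/2) - sinh(3/2)*e1 e2


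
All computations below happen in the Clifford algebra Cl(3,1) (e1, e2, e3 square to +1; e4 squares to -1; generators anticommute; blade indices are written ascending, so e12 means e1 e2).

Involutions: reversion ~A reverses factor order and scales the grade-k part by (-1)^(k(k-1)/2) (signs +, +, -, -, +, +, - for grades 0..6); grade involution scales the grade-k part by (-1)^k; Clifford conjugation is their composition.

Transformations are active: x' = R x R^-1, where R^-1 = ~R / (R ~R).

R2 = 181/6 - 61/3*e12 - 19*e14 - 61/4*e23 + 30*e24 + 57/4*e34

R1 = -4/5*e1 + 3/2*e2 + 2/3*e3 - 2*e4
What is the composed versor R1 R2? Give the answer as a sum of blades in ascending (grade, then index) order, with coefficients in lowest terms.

Distribute over the terms of R1 (each basis-blade product reordered to ascending indices, repeated generators contracted through their squares):
(-4/5*e1) R2 = -362/15*e1 + 244/15*e2 + 76/5*e4 + 61/5*e123 - 24*e124 - 57/5*e134
(3/2*e2) R2 = 61/2*e1 + 181/4*e2 - 183/8*e3 + 45*e4 + 57/2*e124 + 171/8*e234
(2/3*e3) R2 = 61/6*e2 + 181/9*e3 + 19/2*e4 - 122/9*e123 + 38/3*e134 - 20*e234
(-2*e4) R2 = 38*e1 - 60*e2 - 57/2*e3 - 181/3*e4 + 122/3*e124 + 61/2*e234
Summing the partial products and collecting blades:
Answer: 1331/30*e1 + 701/60*e2 - 2251/72*e3 + 281/30*e4 - 61/45*e123 + 271/6*e124 + 19/15*e134 + 255/8*e234


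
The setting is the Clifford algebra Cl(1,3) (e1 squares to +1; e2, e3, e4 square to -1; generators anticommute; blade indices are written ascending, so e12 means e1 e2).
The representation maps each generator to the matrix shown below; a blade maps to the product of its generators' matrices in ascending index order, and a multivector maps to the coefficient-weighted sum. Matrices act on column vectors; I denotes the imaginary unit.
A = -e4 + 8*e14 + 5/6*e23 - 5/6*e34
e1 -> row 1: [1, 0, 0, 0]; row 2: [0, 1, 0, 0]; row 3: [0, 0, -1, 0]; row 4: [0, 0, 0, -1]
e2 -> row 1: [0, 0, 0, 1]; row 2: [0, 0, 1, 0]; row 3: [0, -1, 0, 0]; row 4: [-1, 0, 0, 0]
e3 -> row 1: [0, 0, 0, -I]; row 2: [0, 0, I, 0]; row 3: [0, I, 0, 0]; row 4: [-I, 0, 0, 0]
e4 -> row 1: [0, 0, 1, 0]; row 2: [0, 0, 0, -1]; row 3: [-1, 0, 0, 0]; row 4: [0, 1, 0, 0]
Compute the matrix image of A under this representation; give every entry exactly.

Bivector images (products of the table entries): rho(e14) = rho(e1)rho(e4) = row 1: [0, 0, 1, 0]; row 2: [0, 0, 0, -1]; row 3: [1, 0, 0, 0]; row 4: [0, -1, 0, 0]; rho(e23) = rho(e2)rho(e3) = row 1: [-I, 0, 0, 0]; row 2: [0, I, 0, 0]; row 3: [0, 0, -I, 0]; row 4: [0, 0, 0, I]; rho(e34) = rho(e3)rho(e4) = row 1: [0, -I, 0, 0]; row 2: [-I, 0, 0, 0]; row 3: [0, 0, 0, -I]; row 4: [0, 0, -I, 0].
M = (-1)*rho(e4) + (8)*rho(e14) + (5/6)*rho(e23) + (-5/6)*rho(e34), summed entrywise:
Answer: row 1: [-5*I/6, 5*I/6, 7, 0]; row 2: [5*I/6, 5*I/6, 0, -7]; row 3: [9, 0, -5*I/6, 5*I/6]; row 4: [0, -9, 5*I/6, 5*I/6]


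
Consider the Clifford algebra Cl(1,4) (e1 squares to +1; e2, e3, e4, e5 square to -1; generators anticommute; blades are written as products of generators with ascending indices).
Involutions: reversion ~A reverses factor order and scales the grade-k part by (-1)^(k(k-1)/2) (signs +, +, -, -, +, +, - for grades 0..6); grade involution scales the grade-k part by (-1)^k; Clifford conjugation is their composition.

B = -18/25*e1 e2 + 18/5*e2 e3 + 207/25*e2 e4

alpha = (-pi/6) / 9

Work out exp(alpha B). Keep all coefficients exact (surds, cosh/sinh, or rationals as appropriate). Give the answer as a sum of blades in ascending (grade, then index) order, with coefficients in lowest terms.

B^2 term by term: the squares give (-18/25)^2*(e1 e2)^2 + (18/5)^2*(e2 e3)^2 + (207/25)^2*(e2 e4)^2 = 324/625*(+1) + 324/25*(-1) + 42849/625*(-1) = -81 (each basis 2-blade squares to minus the product of its generators' squares); cross terms between blades sharing an index anticommute and cancel. So B^2 = -81.
B^2 = -81 — B^2 < 0, so the exponential closes trigonometrically: l = 9, alpha*l = -pi/6, so exp(alpha B) = cos(-pi/6) + (sin(-pi/6)/9)*B = sqrt(3)/2 + (-1/18)*B.
Answer: sqrt(3)/2 + 1/25*e1 e2 - 1/5*e2 e3 - 23/50*e2 e4


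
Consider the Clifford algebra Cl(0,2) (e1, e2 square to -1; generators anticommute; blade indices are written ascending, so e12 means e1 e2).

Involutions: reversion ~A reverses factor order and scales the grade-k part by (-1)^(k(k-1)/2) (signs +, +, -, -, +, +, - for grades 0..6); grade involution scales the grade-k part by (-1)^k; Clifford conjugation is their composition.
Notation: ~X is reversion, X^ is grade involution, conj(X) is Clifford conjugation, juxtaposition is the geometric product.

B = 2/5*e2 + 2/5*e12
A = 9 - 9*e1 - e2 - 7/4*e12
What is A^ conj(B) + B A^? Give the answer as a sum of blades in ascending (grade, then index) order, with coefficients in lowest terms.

first term: -3/10 - 11/10*e1 - 36/5*e12
second term: 3/10 - 11/10*e1 + 36/5*e2
Answer: -11/5*e1 + 36/5*e2 - 36/5*e12


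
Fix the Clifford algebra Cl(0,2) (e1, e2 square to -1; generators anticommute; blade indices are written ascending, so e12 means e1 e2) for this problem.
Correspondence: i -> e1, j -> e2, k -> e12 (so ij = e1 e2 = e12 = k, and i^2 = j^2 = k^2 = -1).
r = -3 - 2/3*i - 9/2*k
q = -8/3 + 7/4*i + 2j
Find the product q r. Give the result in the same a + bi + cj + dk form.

In blades: q = -8/3 + 7/4*e1 + 2*e2, r = -3 - 2/3*e1 - 9/2*e12.
Distribute q over r term by term (generator squares from the signature, products reordered to ascending indices): (-8/3)*r = 8 + 16/9*e1 + 12*e12; (7/4*e1)*r = 7/6 - 21/4*e1 + 63/8*e2; (2*e2)*r = -9*e1 - 6*e2 + 4/3*e12.
Sum: 55/6 - 449/36*e1 + 15/8*e2 + 40/3*e12; translating back through the correspondence:
Answer: 55/6 - 449/36*i + 15/8*j + 40/3*k


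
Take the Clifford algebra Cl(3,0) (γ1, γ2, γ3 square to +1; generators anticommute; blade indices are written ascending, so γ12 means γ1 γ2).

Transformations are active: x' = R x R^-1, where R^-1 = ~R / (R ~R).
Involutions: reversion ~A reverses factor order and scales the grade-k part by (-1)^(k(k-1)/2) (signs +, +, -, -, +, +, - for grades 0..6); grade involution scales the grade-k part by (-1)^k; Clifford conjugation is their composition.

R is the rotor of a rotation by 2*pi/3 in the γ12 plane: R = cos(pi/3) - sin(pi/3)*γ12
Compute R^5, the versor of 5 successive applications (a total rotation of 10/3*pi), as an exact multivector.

Because a rotor carries half the rotation angle, composing 5 copies of this γ12-plane rotor multiplies the phase: 5*(pi/3) = 5*pi/3, hence R^5 = cos(5*pi/3) - sin(5*pi/3)*γ12.
cos(5*pi/3) = 1/2 and sin(5*pi/3) = -sqrt(3)/2, so R^5 = 1/2 + sqrt(3)/2*γ12. The net rotation is 4/3*pi (after discarding 1 full turn, each of which contributes a factor -1 to the rotor); the rotor keeps the half-angle phase exactly.
Answer: 1/2 + sqrt(3)/2*γ12


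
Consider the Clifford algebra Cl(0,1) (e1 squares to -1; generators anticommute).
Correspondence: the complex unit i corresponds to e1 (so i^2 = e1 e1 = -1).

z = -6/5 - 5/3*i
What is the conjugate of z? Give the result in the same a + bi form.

In blades: z = -6/5 - 5/3*e1.
Conjugation here is Clifford conjugation: the scalar is fixed and the grade-1 and grade-2 blades all flip sign, giving -6/5 + 5/3*e1; translating back:
Answer: -6/5 + 5/3*i


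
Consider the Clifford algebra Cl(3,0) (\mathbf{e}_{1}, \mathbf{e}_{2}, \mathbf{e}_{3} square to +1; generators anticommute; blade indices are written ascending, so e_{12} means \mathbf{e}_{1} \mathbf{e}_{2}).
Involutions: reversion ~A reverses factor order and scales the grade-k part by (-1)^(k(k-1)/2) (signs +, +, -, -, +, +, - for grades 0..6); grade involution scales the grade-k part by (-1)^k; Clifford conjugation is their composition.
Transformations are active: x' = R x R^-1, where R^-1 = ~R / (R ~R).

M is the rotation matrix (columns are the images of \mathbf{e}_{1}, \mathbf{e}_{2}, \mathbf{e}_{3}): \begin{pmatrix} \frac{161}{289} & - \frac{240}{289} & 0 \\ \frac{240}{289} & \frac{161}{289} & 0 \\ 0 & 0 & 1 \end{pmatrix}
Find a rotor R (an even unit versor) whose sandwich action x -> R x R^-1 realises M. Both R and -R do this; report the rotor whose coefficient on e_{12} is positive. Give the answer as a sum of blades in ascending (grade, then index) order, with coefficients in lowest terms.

Method: write R = a + b12*e_{12} + b13*e_{13} + b23*e_{23} with a^2 + b12^2 + b13^2 + b23^2 = 1 (so R^-1 = ~R). Expanding the columns R e_j ~R gives tr M = 4a^2 - 1 and, from the antisymmetric part, M21 - M12 = -4a*b12, M13 - M31 = 4a*b13, M32 - M23 = -4a*b23.
Here tr M = \frac{611}{289}, so a^2 = (1 + tr M)/4 = \frac{225}{289} and a = ±\frac{15}{17}. Taking a = \frac{15}{17}: M21 - M12 = \frac{480}{289}, M13 - M31 = 0, M32 - M23 = 0, giving b12 = -\frac{8}{17}, b13 = 0, b23 = 0, i.e. R = \frac{15}{17} - \frac{8}{17} e_{12}.
Its e_{12} coefficient is negative, so report the other preimage -R.
Answer: -\frac{15}{17} + \frac{8}{17} e_{12}. Note: both R and -R realise this M (trace \frac{611}{289}); the covering map identifies them, and the e_{12}-coefficient sign is the tie-breaker.


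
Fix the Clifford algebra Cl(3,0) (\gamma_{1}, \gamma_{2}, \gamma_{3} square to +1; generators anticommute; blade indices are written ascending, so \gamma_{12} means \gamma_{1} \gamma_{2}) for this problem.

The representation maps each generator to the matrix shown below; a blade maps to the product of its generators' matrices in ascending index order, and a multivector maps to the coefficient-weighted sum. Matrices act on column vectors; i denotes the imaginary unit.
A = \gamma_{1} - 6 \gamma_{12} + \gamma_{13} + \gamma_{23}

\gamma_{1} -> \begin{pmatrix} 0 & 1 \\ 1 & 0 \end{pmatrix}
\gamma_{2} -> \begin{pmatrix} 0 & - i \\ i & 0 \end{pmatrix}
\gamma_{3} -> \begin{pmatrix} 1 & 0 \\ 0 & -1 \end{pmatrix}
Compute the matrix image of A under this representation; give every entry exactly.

Bivector images (products of the table entries): rho(\gamma_{12}) = rho(\gamma_{1})rho(\gamma_{2}) = \begin{pmatrix} i & 0 \\ 0 & - i \end{pmatrix}; rho(\gamma_{13}) = rho(\gamma_{1})rho(\gamma_{3}) = \begin{pmatrix} 0 & -1 \\ 1 & 0 \end{pmatrix}; rho(\gamma_{23}) = rho(\gamma_{2})rho(\gamma_{3}) = \begin{pmatrix} 0 & i \\ i & 0 \end{pmatrix}.
M = (1)*rho(\gamma_{1}) + (-6)*rho(\gamma_{12}) + (1)*rho(\gamma_{13}) + (1)*rho(\gamma_{23}), summed entrywise:
Answer: \begin{pmatrix} - 6 i & i \\ 2 + i & 6 i \end{pmatrix}


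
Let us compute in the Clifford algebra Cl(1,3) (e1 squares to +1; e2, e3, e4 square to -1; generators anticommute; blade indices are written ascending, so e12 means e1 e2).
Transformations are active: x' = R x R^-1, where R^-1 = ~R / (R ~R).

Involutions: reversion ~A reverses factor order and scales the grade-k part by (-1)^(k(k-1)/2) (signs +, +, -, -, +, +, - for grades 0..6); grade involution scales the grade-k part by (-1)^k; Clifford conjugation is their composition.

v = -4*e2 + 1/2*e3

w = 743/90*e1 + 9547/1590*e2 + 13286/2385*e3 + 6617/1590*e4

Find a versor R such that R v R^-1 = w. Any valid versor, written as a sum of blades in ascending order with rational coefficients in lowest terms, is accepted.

Equal squares first: v^2 = w^2 = -65/4. Then v + w = 743/90*e1 + 3187/1590*e2 + 28957/4770*e3 + 6617/1590*e4 is a versor taking v to w, provided it is invertible.
Answer: 743/90*e1 + 3187/1590*e2 + 28957/4770*e3 + 6617/1590*e4


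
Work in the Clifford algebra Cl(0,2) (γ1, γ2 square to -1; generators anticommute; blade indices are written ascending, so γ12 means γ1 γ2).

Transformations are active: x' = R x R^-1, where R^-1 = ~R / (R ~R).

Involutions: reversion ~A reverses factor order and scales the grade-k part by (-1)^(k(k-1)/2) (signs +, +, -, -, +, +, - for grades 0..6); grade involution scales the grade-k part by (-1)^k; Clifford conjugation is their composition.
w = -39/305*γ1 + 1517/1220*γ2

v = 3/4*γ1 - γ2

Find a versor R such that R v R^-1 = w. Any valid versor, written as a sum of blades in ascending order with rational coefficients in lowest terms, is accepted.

Reasoning: v^2 = w^2 = -25/16 since conjugation preserves the quadratic form; R = v + w = 759/1220*γ1 + 297/1220*γ2 is then valid when invertible, keeping its own part and reversing (v - w)/2.
Answer: 759/1220*γ1 + 297/1220*γ2


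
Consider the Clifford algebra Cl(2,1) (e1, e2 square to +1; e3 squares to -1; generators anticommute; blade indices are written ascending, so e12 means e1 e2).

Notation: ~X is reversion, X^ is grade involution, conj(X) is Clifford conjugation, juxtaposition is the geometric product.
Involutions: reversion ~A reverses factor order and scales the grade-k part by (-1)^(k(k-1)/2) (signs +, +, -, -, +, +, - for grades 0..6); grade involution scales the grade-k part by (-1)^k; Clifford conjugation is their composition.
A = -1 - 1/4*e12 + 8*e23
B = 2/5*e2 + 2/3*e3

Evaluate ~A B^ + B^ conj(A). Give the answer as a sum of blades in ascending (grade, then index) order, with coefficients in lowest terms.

first term: -1/10*e1 - 74/15*e2 - 38/15*e3 - 1/6*e123
second term: 1/10*e1 + 86/15*e2 + 58/15*e3 - 1/6*e123
Answer: 4/5*e2 + 4/3*e3 - 1/3*e123


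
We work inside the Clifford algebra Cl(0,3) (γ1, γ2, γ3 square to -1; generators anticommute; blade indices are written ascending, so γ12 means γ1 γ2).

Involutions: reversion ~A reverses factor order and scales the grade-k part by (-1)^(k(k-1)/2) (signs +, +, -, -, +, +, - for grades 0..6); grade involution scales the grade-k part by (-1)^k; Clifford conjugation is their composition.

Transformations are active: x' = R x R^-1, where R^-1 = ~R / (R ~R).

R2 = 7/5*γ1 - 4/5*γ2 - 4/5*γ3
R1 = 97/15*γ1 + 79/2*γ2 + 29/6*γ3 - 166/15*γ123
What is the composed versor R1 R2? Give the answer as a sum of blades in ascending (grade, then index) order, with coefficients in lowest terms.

Distribute over the terms of R2 (each basis-blade product reordered to ascending indices, repeated generators contracted through their squares):
R1 (7/5*γ1) = -679/75 - 553/10*γ12 - 203/30*γ13 + 1162/75*γ23
R1 (-4/5*γ2) = 158/5 - 388/75*γ12 + 664/75*γ13 + 58/15*γ23
R1 (-4/5*γ3) = 58/15 - 664/75*γ12 - 388/75*γ13 - 158/5*γ23
Summing the partial products and collecting blades:
Answer: 1981/75 - 10399/150*γ12 - 463/150*γ13 - 306/25*γ23


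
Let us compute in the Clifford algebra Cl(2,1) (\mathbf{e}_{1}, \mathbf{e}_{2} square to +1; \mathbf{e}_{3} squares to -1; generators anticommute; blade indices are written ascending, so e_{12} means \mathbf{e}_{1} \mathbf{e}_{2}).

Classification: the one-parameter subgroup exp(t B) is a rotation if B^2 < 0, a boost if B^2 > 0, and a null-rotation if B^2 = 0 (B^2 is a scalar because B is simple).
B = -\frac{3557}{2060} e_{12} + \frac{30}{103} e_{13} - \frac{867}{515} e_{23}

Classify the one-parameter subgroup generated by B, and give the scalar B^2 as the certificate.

B^2 term by term: the squares give (-\frac{3557}{2060})^2*(e_{12})^2 + (\frac{30}{103})^2*(e_{13})^2 + (-\frac{867}{515})^2*(e_{23})^2 = \frac{12652249}{4243600}*(-1) + \frac{900}{10609}*(+1) + \frac{751689}{265225}*(+1) = -\frac{1}{16} (each basis 2-blade squares to minus the product of its generators' squares); cross terms between blades sharing an index anticommute and cancel. So B^2 = -\frac{1}{16}.
Answer: rotation, certificate B^2 = -\frac{1}{16}. Because -\frac{1}{16} is invariant under every versor sandwich, the classification follows from its sign alone.


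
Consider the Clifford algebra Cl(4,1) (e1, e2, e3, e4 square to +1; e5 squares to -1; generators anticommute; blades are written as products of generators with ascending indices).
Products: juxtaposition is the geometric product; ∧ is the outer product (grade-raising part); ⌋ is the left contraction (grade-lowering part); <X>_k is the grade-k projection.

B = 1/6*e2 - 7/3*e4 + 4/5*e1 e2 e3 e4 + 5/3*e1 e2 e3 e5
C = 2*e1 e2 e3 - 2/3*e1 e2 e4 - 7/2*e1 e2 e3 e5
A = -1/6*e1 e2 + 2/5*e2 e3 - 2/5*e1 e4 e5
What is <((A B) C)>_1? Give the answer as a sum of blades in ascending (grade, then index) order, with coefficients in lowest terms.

step 1: -1/36*e1 - 1/15*e3 - 8/25*e1 e4 - 8/5*e1 e5 + 2/15*e3 e4 + 5/18*e3 e5 + 7/18*e1 e2 e4 - 4/15*e2 e3 e4 + 8/25*e2 e3 e5 - 1/15*e1 e2 e4 e5
step 2: 7/27 + 28/25*e1 + 16/75*e2 + 2/45*e5 - 199/180*e1 e2 - 8/45*e1 e3 - 8/15*e1 e4 + 16/25*e1 e5 + 499/90*e2 e3 + 1/54*e2 e4 + 91/90*e3 e4 - 4/45*e1 e2 e3 - 4/15*e1 e2 e4 - 29/90*e1 e2 e5 + 14/15*e1 e4 e5 + 16/25*e2 e3 e4 + 1187/360*e2 e3 e5 - 16/15*e2 e4 e5 - 221/180*e3 e4 e5 + 2/45*e1 e2 e3 e4 + 7/15*e1 e2 e4 e5 - 16/75*e1 e3 e4 e5 - 28/25*e2 e3 e4 e5 + 5/27*e1 e2 e3 e4 e5
step 3: 28/25*e1 + 16/75*e2 + 2/45*e5
Answer: 28/25*e1 + 16/75*e2 + 2/45*e5


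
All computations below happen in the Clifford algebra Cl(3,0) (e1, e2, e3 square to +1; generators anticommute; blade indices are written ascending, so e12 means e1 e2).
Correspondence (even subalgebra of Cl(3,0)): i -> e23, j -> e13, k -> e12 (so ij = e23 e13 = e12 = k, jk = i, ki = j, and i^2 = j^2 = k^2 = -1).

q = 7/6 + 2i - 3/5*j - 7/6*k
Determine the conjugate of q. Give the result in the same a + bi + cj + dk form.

In blades: q = 7/6 - 7/6*e12 - 3/5*e13 + 2*e23.
Quaternion conjugation is reversion on the even subalgebra: the scalar is fixed and every grade-2 blade flips sign, giving 7/6 + 7/6*e12 + 3/5*e13 - 2*e23; translating back:
Answer: 7/6 - 2i + 3/5*j + 7/6*k


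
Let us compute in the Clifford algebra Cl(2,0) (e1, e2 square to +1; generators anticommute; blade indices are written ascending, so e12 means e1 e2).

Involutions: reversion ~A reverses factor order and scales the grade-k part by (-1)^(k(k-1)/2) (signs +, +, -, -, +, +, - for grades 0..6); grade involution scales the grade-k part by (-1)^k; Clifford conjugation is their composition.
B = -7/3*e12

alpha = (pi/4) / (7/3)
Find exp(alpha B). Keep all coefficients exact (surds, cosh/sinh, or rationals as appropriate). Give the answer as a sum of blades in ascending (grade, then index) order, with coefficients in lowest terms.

B^2 = (-7/3)^2*(e12)^2 = 49/9*(-1) = -49/9 (a basis 2-blade squares to minus the product of its generators' squares).
B^2 = -49/9 — the series telescopes trigonometrically here: l = 7/3, alpha*l = pi/4, so exp(alpha B) = cos(pi/4) + (sin(pi/4)/(7/3))*B = sqrt(2)/2 + (3*sqrt(2)/14)*B.
Answer: sqrt(2)/2 - sqrt(2)/2*e12


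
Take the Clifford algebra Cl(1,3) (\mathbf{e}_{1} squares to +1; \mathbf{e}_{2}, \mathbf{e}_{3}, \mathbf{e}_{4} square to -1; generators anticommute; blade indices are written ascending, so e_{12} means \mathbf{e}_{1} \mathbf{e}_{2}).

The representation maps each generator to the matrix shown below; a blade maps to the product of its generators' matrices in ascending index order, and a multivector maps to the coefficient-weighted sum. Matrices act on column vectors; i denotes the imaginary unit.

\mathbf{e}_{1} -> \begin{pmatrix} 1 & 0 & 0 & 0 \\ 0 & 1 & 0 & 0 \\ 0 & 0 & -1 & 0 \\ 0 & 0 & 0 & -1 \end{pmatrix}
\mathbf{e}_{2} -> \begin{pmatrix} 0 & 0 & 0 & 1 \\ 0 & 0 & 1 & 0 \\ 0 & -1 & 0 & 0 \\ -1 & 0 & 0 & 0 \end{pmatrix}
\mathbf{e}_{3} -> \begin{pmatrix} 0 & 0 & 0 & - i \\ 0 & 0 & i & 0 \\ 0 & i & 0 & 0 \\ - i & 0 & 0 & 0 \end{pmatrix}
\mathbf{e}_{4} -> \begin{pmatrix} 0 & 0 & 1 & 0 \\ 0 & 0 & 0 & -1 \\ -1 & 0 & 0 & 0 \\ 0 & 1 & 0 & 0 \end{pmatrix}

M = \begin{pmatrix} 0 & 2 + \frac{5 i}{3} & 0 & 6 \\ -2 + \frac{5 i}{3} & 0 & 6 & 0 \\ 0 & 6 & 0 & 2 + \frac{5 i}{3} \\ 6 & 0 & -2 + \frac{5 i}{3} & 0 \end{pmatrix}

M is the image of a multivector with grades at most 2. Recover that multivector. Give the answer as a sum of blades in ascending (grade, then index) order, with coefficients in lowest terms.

Method: the blade images are trace-orthogonal — tr(rho(e_A) rho(e_B)^-1) = 4 if A = B and 0 otherwise — and rho(e_A)^-1 = (e_A)^2 * rho(e_A) with (e_A)^2 = +1 or -1, so the coefficient of e_A in the preimage is (e_A)^2 * tr(M rho(e_A))/4.
Nonzero projections over blades of grade <= 2: e_{12}: (e_{12})^2 = +1, tr(M rho(e_{12})) = 24, coefficient 6; e_{24}: (e_{24})^2 = -1, tr(M rho(e_{24})) = -8, coefficient 2; e_{34}: (e_{34})^2 = -1, tr(M rho(e_{34})) = \frac{20}{3}, coefficient -\frac{5}{3}. Every other blade of grade <= 2 projects to 0.
Answer: 6 e_{12} + 2 e_{24} - \frac{5}{3} e_{34}


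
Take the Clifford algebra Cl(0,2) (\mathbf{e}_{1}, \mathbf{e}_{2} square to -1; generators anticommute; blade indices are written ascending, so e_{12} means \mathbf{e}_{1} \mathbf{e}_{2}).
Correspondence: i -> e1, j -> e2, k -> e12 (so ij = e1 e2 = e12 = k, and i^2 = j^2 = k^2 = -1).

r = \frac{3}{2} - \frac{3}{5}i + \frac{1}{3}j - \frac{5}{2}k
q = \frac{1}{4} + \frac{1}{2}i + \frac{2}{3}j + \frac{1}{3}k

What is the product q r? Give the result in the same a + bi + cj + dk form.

In blades: q = \frac{1}{4} + \frac{1}{2} e_{1} + \frac{2}{3} e_{2} + \frac{1}{3} e_{12}, r = \frac{3}{2} - \frac{3}{5} e_{1} + \frac{1}{3} e_{2} - \frac{5}{2} e_{12}.
Distribute q over r term by term (generator squares from the signature, products reordered to ascending indices): (\frac{1}{4})*r = \frac{3}{8} - \frac{3}{20} e_{1} + \frac{1}{12} e_{2} - \frac{5}{8} e_{12}; (\frac{1}{2} e_{1})*r = \frac{3}{10} + \frac{3}{4} e_{1} + \frac{5}{4} e_{2} + \frac{1}{6} e_{12}; (\frac{2}{3} e_{2})*r = -\frac{2}{9} - \frac{5}{3} e_{1} + e_{2} + \frac{2}{5} e_{12}; (\frac{1}{3} e_{12})*r = \frac{5}{6} - \frac{1}{9} e_{1} - \frac{1}{5} e_{2} + \frac{1}{2} e_{12}.
Sum: \frac{463}{360} - \frac{53}{45} e_{1} + \frac{32}{15} e_{2} + \frac{53}{120} e_{12}; translating back through the correspondence:
Answer: \frac{463}{360} - \frac{53}{45}i + \frac{32}{15}j + \frac{53}{120}k


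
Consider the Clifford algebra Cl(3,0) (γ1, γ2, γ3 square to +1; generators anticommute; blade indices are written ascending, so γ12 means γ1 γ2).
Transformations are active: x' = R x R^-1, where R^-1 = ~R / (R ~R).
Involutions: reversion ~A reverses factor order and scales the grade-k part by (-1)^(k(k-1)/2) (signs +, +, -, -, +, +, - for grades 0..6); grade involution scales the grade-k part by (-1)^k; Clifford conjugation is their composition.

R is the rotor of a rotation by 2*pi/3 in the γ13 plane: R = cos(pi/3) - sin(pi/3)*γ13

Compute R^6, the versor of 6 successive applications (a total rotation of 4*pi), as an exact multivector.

The rotor phase is half the rotation angle and phases add under composition, so 6 steps in the γ13 plane accumulate phase 6*(pi/3) = 2*pi: R^6 = cos(2*pi) - sin(2*pi)*γ13.
cos(2*pi) = 1 and sin(2*pi) = 0, so R^6 = 1. The total rotation 4*pi is 2 full turns, so every vector returns to itself, yet the rotor is +1, back on the identity sheet (an even number of 2*pi turns).
Answer: 1


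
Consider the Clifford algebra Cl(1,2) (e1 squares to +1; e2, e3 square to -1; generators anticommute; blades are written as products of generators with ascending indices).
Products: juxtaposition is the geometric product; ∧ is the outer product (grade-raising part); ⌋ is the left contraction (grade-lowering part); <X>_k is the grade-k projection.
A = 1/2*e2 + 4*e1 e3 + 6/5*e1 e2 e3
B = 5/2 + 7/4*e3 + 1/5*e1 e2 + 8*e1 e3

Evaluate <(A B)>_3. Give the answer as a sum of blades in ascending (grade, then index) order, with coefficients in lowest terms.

step 1: 32 - 69/10*e1 - 167/20*e2 + 6/25*e3 - 21/10*e1 e2 + 10*e1 e3 + 67/40*e2 e3 - e1 e2 e3
step 2: -e1 e2 e3
Answer: -e1 e2 e3


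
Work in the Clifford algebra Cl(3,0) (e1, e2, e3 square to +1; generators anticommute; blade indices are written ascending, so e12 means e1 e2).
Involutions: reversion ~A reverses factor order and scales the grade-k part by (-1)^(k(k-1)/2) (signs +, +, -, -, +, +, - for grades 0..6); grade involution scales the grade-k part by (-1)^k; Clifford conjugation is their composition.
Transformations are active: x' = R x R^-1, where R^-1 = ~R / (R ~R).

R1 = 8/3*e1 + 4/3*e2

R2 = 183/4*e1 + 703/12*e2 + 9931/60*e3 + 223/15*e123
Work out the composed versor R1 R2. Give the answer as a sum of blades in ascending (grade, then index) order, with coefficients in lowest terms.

Distribute over the terms of R1 (each basis-blade product reordered to ascending indices, repeated generators contracted through their squares):
(8/3*e1) R2 = 122 + 1406/9*e12 + 19862/45*e13 + 1784/45*e23
(4/3*e2) R2 = 703/9 - 61*e12 - 892/45*e13 + 9931/45*e23
Summing the partial products and collecting blades:
Answer: 1801/9 + 857/9*e12 + 3794/9*e13 + 781/3*e23


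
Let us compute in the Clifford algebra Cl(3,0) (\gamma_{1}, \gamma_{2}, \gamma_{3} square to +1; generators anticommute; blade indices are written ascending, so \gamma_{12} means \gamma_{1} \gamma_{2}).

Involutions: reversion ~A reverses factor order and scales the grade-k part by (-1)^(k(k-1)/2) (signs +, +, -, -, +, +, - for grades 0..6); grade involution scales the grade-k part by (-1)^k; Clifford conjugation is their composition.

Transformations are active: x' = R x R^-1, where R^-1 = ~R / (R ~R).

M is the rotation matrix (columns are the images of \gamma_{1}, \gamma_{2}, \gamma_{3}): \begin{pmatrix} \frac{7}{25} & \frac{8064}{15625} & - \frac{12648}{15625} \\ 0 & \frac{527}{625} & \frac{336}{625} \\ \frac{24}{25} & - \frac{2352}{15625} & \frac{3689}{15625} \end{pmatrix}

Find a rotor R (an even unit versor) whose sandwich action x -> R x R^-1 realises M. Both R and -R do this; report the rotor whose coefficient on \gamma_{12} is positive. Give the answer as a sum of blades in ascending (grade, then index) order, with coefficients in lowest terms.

Method: write R = a + b12*\gamma_{12} + b13*\gamma_{13} + b23*\gamma_{23} with a^2 + b12^2 + b13^2 + b23^2 = 1 (so R^-1 = ~R). Expanding the columns R e_j ~R gives tr M = 4a^2 - 1 and, from the antisymmetric part, M21 - M12 = -4a*b12, M13 - M31 = 4a*b13, M32 - M23 = -4a*b23.
Here tr M = \frac{21239}{15625}, so a^2 = (1 + tr M)/4 = \frac{9216}{15625} and a = ±\frac{96}{125}. Taking a = \frac{96}{125}: M21 - M12 = -\frac{8064}{15625}, M13 - M31 = -\frac{27648}{15625}, M32 - M23 = -\frac{10752}{15625}, giving b12 = \frac{21}{125}, b13 = -\frac{72}{125}, b23 = \frac{28}{125}, i.e. R = \frac{96}{125} + \frac{21}{125} \gamma_{12} - \frac{72}{125} \gamma_{13} + \frac{28}{125} \gamma_{23}.
Its \gamma_{12} coefficient is already positive.
Answer: \frac{96}{125} + \frac{21}{125} \gamma_{12} - \frac{72}{125} \gamma_{13} + \frac{28}{125} \gamma_{23}. Recall the cover is two-to-one: with M of trace \frac{21239}{15625}, both preimages act alike, and the stated \gamma_{12} sign chooses the sheet.


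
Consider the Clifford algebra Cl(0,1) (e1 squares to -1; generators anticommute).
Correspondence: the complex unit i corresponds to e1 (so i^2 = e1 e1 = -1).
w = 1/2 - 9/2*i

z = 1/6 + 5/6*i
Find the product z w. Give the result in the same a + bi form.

In blades: z = 1/6 + 5/6*e1, w = 1/2 - 9/2*e1.
Distribute z over w term by term (generator squares from the signature, products reordered to ascending indices): (1/6)*w = 1/12 - 3/4*e1; (5/6*e1)*w = 15/4 + 5/12*e1.
Sum: 23/6 - 1/3*e1; translating back through the correspondence:
Answer: 23/6 - 1/3*i


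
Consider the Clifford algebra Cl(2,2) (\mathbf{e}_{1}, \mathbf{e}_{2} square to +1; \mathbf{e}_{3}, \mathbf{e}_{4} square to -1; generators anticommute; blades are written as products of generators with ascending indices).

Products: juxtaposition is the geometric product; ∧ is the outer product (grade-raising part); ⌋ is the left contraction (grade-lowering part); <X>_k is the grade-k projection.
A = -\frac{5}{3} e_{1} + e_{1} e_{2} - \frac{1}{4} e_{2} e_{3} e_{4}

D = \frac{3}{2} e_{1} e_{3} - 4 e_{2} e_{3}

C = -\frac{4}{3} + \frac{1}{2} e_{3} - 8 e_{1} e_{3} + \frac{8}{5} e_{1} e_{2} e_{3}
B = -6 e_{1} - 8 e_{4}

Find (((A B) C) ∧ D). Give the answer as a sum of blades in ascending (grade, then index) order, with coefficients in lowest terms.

step 1: 10 + 6 e_{2} + \frac{40}{3} e_{1} e_{4} - 2 e_{2} e_{3} - 8 e_{1} e_{2} e_{4} - \frac{3}{2} e_{1} e_{2} e_{3} e_{4}
step 2: -\frac{40}{3} - \frac{16}{5} e_{1} - 7 e_{2} + 5 e_{3} + \frac{12}{5} e_{4} - 16 e_{1} e_{2} - \frac{448}{5} e_{1} e_{3} - \frac{160}{9} e_{1} e_{4} + \frac{17}{3} e_{2} e_{3} - 12 e_{2} e_{4} - \frac{1792}{15} e_{3} e_{4} + 64 e_{1} e_{2} e_{3} + \frac{119}{12} e_{1} e_{2} e_{4} - \frac{20}{3} e_{1} e_{3} e_{4} - \frac{256}{3} e_{2} e_{3} e_{4} + 6 e_{1} e_{2} e_{3} e_{4}
step 3: -20 e_{1} e_{3} + \frac{160}{3} e_{2} e_{3} + \frac{233}{10} e_{1} e_{2} e_{3} + \frac{18}{5} e_{1} e_{3} e_{4} - \frac{48}{5} e_{2} e_{3} e_{4} + \frac{802}{9} e_{1} e_{2} e_{3} e_{4}
Answer: -20 e_{1} e_{3} + \frac{160}{3} e_{2} e_{3} + \frac{233}{10} e_{1} e_{2} e_{3} + \frac{18}{5} e_{1} e_{3} e_{4} - \frac{48}{5} e_{2} e_{3} e_{4} + \frac{802}{9} e_{1} e_{2} e_{3} e_{4}


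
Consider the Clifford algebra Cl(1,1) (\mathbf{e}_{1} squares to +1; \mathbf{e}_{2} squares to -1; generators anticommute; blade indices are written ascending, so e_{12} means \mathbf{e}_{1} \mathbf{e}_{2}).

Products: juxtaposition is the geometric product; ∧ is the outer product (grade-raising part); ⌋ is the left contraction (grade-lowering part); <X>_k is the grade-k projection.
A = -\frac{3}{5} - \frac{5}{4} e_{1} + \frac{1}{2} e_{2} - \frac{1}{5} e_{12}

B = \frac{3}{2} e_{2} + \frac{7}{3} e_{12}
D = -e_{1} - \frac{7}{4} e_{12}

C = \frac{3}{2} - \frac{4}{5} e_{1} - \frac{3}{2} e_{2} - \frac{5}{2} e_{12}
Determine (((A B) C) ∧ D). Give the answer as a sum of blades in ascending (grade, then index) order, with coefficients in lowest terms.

step 1: -\frac{73}{60} + \frac{22}{15} e_{1} - \frac{229}{60} e_{2} - \frac{131}{40} e_{12}
step 2: -\frac{643}{1200} + \frac{3121}{400} e_{1} - \frac{764}{75} e_{2} - \frac{8549}{1200} e_{12}
step 3: \frac{643}{1200} e_{1} - \frac{8879}{960} e_{12}
Answer: \frac{643}{1200} e_{1} - \frac{8879}{960} e_{12}


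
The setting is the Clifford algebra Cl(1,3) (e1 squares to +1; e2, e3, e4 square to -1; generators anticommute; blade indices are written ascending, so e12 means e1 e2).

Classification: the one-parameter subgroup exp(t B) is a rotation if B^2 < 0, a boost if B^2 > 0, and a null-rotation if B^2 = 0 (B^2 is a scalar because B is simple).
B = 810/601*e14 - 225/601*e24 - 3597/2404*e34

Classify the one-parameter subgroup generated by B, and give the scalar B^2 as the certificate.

B^2 term by term: the squares give (810/601)^2*(e14)^2 + (-225/601)^2*(e24)^2 + (-3597/2404)^2*(e34)^2 = 656100/361201*(+1) + 50625/361201*(-1) + 12938409/5779216*(-1) = -9/16 (each basis 2-blade squares to minus the product of its generators' squares); cross terms between blades sharing an index anticommute and cancel. So B^2 = -9/16.
Answer: rotation, certificate B^2 = -9/16. The invariant at work: B^2 = -9/16 is unchanged by conjugation, hence its sign classifies the subgroup whatever basis B is written in.


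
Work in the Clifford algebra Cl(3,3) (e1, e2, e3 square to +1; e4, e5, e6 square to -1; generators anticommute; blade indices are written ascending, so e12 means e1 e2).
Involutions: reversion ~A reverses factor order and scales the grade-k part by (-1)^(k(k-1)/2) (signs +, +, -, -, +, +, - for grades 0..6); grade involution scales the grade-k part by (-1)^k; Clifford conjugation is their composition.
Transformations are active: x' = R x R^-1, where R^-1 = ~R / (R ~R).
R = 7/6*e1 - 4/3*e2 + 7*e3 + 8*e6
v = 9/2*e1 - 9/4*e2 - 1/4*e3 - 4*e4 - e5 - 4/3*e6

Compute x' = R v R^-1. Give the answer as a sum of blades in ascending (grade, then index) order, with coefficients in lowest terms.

~R = 7/6*e1 - 4/3*e2 + 7*e3 + 8*e6, and R ~R = -427/36, so R^-1 = ~R / (-427/36).
R v = 103/6 + 27/8*e12 - 763/24*e13 - 14/3*e14 - 7/6*e15 - 338/9*e16 + 193/12*e23 + 16/3*e24 + 4/3*e25 + 178/9*e26 - 28*e34 - 7*e35 - 22/3*e36 + 32*e46 + 8*e56
Answer: -961/122*e1 + 10435/1708*e2 - 4883/244*e3 + 4*e4 + e5 - 27956/1281*e6
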